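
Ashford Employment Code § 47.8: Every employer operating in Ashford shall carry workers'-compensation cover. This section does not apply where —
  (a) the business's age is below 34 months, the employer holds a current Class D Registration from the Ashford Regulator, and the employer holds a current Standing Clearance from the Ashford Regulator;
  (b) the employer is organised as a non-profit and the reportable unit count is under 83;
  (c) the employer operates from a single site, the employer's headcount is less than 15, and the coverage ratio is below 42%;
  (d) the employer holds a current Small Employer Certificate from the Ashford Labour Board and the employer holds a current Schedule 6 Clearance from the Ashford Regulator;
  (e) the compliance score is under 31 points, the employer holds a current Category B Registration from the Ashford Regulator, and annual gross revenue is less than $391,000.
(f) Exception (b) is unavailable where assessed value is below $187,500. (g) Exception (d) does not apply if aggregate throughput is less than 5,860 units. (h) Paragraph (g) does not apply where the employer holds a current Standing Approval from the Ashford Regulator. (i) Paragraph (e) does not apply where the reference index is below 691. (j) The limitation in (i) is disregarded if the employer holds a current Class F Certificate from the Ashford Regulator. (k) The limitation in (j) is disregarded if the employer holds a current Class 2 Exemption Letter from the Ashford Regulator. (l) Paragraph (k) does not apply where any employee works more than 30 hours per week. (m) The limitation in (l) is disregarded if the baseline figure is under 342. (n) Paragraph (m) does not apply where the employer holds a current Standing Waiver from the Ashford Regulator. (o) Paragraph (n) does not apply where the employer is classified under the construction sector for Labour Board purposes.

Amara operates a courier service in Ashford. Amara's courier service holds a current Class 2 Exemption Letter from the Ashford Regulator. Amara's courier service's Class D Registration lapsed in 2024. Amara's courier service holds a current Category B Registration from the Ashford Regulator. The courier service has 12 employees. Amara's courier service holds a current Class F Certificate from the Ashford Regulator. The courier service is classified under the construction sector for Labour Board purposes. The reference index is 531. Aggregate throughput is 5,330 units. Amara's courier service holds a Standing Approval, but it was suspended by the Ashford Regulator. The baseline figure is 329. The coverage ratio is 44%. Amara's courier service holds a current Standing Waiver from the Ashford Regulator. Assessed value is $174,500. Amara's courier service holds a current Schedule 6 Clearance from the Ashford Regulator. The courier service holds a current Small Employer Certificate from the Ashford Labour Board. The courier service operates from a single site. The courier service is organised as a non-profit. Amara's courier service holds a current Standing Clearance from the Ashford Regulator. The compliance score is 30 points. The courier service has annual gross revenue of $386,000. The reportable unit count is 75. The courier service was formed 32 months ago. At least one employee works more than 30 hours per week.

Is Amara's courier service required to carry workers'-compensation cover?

Yes — Amara's courier service must carry workers'-compensation cover.

Exception (a) does not apply: the Class D Registration is not current.
Exception (b)'s conditions are all satisfied: the employer is a non-profit; the reportable unit count is 75, under the 83 limit. Turning to paragraph (f): (f) operates against (b): assessed value is $174,500, below the $187,500 limit. Exception (b) does not apply.
Exception (c) does not apply: the coverage ratio is 44%, not below 42%.
Exception (d)'s conditions are all satisfied: a current Small Employer Certificate is held; a current Schedule 6 Clearance is held. However, paragraphs (g)–(h) must be considered: (g) operates against (d): aggregate throughput is 5,330 units, less than the 5,860 units limit. (h) is not triggered (the Standing Approval is not current), so (g) stands. (d) is therefore removed.
All of (e)'s requirements are met (the compliance score is 30 points, under the 31 points limit; a current Category B Registration is held; annual gross revenue is $386,000, less than the $391,000 limit). However, paragraphs (i)–(o) must be considered: (i) is engaged — the reference index is 531, below the 691 limit. (j) is engaged (a current Class F Certificate is held), but is displaced by (k): (k) applies — a current Class 2 Exemption Letter is held. (l) is triggered (at least one employee exceeds 30 hours/week), but yields to (m): (m) operates — the baseline figure is 329, under the 342 limit. (n) applies (a current Standing Waiver is held), but yields to (o): (o) operates — the courier service is classified under the construction sector. (e) is therefore removed.
No exception displaces § 47.8.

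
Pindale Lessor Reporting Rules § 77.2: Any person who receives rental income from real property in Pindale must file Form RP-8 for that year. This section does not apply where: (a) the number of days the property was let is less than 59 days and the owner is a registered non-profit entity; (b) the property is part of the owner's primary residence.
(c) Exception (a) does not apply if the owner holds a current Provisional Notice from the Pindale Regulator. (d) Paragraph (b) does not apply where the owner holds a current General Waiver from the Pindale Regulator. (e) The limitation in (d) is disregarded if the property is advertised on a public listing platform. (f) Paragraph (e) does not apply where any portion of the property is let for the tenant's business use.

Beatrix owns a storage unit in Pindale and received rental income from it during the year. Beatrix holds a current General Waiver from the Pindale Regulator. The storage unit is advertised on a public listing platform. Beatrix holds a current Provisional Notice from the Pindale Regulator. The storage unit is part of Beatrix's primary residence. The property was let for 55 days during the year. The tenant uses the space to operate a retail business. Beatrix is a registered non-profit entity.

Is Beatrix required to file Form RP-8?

Exception (a)'s conditions are all satisfied: the number of days the property was let is 55 days, less than the 59 days limit; Beatrix is a registered non-profit. But: (c) is engaged — a current Provisional Notice is held. So (a) is unavailable.
Exception (b)'s conditions are all satisfied: the storage unit is part of the primary residence. But: (d) operates against (b): a current General Waiver is held. (e) is engaged (the property is publicly advertised), but yields to (f): (f) applies — the space is let for business use. (b) is therefore removed.
No exception is made out. Beatrix falls within the general rule.

Yes — Beatrix must file Form RP-8.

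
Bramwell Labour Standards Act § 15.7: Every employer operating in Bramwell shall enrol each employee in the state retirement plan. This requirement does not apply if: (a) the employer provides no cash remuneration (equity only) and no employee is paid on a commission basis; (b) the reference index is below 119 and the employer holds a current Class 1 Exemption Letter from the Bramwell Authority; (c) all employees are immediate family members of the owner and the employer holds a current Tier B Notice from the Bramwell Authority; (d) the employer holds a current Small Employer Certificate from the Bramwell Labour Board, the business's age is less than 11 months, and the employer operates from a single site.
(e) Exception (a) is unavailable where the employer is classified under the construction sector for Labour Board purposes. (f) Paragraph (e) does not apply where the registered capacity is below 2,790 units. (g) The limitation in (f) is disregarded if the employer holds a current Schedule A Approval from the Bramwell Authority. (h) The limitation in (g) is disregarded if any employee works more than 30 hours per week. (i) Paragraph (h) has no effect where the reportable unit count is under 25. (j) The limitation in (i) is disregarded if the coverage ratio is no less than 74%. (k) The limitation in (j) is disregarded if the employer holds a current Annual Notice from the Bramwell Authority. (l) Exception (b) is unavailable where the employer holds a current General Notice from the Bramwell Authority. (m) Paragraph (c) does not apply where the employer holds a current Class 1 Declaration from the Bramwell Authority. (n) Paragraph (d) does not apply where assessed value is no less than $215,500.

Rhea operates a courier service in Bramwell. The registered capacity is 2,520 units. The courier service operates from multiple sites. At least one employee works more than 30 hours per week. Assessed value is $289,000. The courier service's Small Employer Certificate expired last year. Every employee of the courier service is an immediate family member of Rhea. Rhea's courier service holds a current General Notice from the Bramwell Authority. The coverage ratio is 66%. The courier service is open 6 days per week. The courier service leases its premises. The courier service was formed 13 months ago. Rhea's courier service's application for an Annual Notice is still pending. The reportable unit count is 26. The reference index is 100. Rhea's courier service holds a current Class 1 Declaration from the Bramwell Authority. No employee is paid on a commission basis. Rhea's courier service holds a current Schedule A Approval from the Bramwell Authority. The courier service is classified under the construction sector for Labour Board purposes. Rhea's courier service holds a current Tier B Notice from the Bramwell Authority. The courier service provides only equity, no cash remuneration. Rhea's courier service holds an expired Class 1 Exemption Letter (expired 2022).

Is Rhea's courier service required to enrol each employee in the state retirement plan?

All of (a)'s requirements are met (remuneration is equity-only; no employee is paid on commission). As to paragraphs (e)–(k): (e) is engaged (the courier service is classified under the construction sector), but is displaced by (f): (f) is triggered — the registered capacity is 2,520 units, below the 2,790 units limit. (g) applies (a current Schedule A Approval is held), but yields to (h): (h) operates against (g): at least one employee exceeds 30 hours/week. (i), which would lift (h), is not triggered — the reportable unit count is 26, not under 25. Exception (a) stands.
Exception (b) does not apply: the Class 1 Exemption Letter is not current.
All of (c)'s requirements are met (every employee is an immediate family member; a current Tier B Notice is held). But applying paragraph (m): (m) operates — a current Class 1 Declaration is held. So (c) is unavailable.
Exception (d) requires that the employer holds a current Small Employer Certificate from the Bramwell Labour Board; but the Small Employer Certificate has expired, so (d) is unavailable.

No — exception (a) applies; Rhea's courier service is not required to enrol each employee in the state retirement plan.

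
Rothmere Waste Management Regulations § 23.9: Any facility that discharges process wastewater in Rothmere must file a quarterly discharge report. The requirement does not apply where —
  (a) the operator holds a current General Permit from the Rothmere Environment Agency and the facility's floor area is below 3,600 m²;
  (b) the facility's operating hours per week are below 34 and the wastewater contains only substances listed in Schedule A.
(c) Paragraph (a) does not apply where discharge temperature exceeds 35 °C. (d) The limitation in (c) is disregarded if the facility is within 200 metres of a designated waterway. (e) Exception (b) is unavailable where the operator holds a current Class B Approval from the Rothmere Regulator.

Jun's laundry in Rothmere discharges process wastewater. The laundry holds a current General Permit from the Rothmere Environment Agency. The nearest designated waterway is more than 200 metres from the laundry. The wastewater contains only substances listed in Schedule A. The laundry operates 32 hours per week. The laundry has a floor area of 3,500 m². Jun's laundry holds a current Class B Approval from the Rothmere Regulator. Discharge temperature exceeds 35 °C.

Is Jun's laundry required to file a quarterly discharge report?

All of (a)'s requirements are met (a current General Permit is held; the facility's floor area is 3,500 m², below the 3,600 m² limit). But applying paragraphs (c)–(d): (c) applies — discharge temperature exceeds 35 °C. (d), which would lift (c), is not triggered — the laundry is more than 200 m from any designated waterway. So (a) is unavailable.
All of (b)'s requirements are met (the facility's operating hours per week are 32, below the 34 limit; the wastewater is Schedule-A-only). But: (e) is engaged — a current Class B Approval is held. (b) is therefore removed.
No exception is made out. Jun's laundry falls within the general rule.

Yes — Jun's laundry must file a quarterly discharge report.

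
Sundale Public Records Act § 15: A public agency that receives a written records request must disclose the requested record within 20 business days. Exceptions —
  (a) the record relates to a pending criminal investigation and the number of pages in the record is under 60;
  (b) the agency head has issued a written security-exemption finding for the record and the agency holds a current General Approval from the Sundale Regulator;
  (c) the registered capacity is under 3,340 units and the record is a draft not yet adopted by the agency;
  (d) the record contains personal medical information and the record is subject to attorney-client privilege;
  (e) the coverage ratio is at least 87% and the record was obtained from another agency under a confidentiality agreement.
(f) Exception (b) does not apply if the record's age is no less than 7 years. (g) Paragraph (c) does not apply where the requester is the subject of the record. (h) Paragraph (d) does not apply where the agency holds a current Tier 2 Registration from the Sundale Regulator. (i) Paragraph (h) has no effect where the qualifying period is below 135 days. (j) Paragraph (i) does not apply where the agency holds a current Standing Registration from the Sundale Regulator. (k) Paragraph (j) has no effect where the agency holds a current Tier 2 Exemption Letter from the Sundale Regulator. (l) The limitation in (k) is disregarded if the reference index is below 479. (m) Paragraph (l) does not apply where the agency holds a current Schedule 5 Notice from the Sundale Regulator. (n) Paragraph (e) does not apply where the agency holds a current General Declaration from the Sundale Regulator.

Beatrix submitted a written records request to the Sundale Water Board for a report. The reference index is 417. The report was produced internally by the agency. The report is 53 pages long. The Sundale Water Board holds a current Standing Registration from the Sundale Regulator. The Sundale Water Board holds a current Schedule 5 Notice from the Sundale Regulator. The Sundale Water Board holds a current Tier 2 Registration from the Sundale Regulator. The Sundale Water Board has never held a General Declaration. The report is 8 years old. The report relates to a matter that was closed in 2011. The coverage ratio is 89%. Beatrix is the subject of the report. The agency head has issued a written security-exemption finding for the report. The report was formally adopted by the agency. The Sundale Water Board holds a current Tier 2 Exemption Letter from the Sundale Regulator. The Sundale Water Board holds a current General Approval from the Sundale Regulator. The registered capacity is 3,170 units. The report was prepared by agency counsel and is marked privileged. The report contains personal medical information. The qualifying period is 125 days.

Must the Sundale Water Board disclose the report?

Exception (a) fails — the report relates to a closed matter.
Exception (b) is satisfied on its face — a written security-exemption finding has been issued; a current General Approval is held. But applying paragraph (f): (f) is triggered — the record's age is 8 years, meeting the 7 years threshold. So (b) is unavailable.
Exception (c) fails — the report has been formally adopted.
Exception (d): the report contains personal medical information; the report is privileged — every condition holds. As to paragraphs (h)–(m): (h) is triggered (a current Tier 2 Registration is held), but is itself disapplied by (i): (i) applies — the qualifying period is 125 days, below the 135 days limit. (j) is triggered (a current Standing Registration is held), but is displaced by (k): (k) operates against (j): a current Tier 2 Exemption Letter is held. (l) operates (the reference index is 417, below the 479 limit), but is displaced by (m): (m) operates against (l): a current Schedule 5 Notice is held. So (d) applies.
Exception (e) fails — the report was produced internally.

No — exception (d) applies; the Sundale Water Board is not required to disclose the report.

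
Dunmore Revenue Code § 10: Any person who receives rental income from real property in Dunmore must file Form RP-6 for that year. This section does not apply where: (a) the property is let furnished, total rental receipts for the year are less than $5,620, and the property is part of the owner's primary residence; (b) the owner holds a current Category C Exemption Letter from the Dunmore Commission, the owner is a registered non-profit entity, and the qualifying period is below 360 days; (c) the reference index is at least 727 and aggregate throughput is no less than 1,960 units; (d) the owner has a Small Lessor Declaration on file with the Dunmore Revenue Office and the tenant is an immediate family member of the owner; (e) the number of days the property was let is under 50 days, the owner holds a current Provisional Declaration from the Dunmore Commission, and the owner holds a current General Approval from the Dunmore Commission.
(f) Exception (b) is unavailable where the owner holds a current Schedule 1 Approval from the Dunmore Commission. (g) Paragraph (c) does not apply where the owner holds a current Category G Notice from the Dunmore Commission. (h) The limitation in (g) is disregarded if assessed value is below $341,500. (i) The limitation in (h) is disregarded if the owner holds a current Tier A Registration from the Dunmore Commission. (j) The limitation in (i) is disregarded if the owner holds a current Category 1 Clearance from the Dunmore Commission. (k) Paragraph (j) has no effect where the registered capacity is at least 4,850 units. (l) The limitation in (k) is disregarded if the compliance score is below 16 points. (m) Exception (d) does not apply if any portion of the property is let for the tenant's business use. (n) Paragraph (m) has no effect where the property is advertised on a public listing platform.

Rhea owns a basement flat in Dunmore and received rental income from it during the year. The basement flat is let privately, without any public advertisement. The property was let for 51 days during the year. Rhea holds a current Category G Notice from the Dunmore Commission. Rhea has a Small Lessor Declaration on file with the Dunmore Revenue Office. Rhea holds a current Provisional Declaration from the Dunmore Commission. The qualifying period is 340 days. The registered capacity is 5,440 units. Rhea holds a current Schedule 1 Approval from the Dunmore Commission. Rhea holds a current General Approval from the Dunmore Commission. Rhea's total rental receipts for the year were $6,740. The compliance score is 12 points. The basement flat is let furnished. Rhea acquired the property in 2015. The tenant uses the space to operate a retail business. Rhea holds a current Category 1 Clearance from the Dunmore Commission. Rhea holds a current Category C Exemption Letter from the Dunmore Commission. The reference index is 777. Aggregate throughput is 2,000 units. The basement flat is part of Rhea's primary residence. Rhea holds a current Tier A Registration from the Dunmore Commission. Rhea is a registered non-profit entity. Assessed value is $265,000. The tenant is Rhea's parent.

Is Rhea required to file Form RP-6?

Exception (a) does not apply: total rental receipts for the year are $6,740, not less than $5,620.
Exception (b)'s conditions are all satisfied: a current Category C Exemption Letter is held; Rhea is a registered non-profit; the qualifying period is 340 days, below the 360 days limit. Turning to paragraph (f): (f) operates against (b): a current Schedule 1 Approval is held. So (b) is unavailable.
Exception (c) is satisfied on its face — the reference index is 777, meeting the 727 threshold; aggregate throughput is 2,000 units, meeting the 1,960 units threshold. As to paragraphs (g)–(l): (g) would limit (c) — a current Category G Notice is held — but (h) sets (g) aside: (h) operates — assessed value is $265,000, below the $341,500 limit. (i) operates (a current Tier A Registration is held), but is set aside by (j): (j) operates against (i): a current Category 1 Clearance is held. (k) would limit (j) — the registered capacity is 5,440 units, meeting the 4,850 units threshold — but (l) sets (k) aside: (l) operates against (k): the compliance score is 12 points, below the 16 points limit. Exception (c) stands.
Exception (d) is satisfied on its face — a Small Lessor Declaration is on file; the tenant is an immediate family member. But applying paragraphs (m)–(n): (m) operates — the space is let for business use. (n) is not engaged (the property is let privately without advertisement), so (m) stands. Exception (d) does not apply.
Exception (e) does not apply: the number of days the property was let is 51 days, not under 50 days.

No — exception (c) applies; Rhea is not required to file Form RP-6.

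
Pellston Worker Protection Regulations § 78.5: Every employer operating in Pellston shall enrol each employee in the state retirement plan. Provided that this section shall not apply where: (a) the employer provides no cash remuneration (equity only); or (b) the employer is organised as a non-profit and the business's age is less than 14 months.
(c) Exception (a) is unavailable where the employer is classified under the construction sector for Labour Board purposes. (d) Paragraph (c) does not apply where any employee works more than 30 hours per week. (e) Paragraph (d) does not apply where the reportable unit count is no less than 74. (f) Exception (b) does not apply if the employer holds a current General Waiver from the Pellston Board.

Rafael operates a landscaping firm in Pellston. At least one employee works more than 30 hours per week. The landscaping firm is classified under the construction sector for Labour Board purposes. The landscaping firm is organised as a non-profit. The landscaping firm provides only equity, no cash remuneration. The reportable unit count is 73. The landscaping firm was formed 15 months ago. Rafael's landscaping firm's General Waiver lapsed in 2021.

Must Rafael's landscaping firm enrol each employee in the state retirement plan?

No — exception (a) applies; Rafael's landscaping firm is not required to enrol each employee in the state retirement plan.

All of (a)'s requirements are met (remuneration is equity-only). As to paragraphs (c)–(e): (c) operates (the landscaping firm is classified under the construction sector), but is overridden by (d): (d) operates against (c): at least one employee exceeds 30 hours/week. (e), which would lift (d), is not triggered — the reportable unit count is 73, short of 74. So (a) applies.
Exception (b) does not apply: the business's age is 15 months, not less than 14 months.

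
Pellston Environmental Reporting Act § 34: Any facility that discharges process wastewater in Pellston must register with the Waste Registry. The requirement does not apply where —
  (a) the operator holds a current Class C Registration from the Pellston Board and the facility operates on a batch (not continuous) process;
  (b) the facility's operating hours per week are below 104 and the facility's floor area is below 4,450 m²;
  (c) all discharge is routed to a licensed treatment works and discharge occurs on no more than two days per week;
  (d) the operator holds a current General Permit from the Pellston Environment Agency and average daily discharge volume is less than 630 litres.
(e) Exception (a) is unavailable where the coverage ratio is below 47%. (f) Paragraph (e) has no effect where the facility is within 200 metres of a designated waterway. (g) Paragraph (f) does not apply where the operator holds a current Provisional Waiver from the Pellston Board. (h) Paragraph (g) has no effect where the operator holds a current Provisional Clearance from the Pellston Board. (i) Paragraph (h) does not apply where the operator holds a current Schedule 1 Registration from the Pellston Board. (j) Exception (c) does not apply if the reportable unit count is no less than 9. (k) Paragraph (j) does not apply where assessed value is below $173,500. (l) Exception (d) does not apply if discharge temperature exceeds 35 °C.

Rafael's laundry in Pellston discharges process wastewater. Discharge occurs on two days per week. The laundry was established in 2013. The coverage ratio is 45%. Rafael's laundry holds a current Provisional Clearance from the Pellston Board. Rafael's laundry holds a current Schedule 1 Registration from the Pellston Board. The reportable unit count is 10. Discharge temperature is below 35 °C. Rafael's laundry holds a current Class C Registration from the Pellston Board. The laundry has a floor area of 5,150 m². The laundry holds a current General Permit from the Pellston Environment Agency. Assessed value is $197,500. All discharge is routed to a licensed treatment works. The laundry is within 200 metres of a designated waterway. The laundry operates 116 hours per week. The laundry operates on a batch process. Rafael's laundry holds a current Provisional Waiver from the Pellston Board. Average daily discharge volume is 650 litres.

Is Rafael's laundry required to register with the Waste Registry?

Exception (a)'s conditions are all satisfied: a current Class C Registration is held; the facility operates on a batch process. But: (e) operates against (a): the coverage ratio is 45%, below the 47% limit. (f) is triggered (the laundry is within 200 m of a designated waterway), but is set aside by (g): (g) operates against (f): a current Provisional Waiver is held. (h) would limit (g) — a current Provisional Clearance is held — but (i) sets (h) aside: (i) applies — a current Schedule 1 Registration is held. Exception (a) does not apply.
Exception (b) requires that the facility's operating hours per week are below 104; but the facility's operating hours per week are 116, not below 104, so (b) is unavailable.
All of (c)'s requirements are met (discharge is routed to a licensed treatment works; discharge occurs on no more than two days per week). However, paragraphs (j)–(k) must be considered: (j) applies — the reportable unit count is 10, meeting the 9 threshold. (k), which would lift (j), is inapplicable — assessed value is $197,500, not below $173,500. So (c) is unavailable.
Exception (d) does not apply: average daily discharge volume is 650 litres, not less than 630 litres.
No exception displaces § 34.

Yes — Rafael's laundry must register with the Waste Registry.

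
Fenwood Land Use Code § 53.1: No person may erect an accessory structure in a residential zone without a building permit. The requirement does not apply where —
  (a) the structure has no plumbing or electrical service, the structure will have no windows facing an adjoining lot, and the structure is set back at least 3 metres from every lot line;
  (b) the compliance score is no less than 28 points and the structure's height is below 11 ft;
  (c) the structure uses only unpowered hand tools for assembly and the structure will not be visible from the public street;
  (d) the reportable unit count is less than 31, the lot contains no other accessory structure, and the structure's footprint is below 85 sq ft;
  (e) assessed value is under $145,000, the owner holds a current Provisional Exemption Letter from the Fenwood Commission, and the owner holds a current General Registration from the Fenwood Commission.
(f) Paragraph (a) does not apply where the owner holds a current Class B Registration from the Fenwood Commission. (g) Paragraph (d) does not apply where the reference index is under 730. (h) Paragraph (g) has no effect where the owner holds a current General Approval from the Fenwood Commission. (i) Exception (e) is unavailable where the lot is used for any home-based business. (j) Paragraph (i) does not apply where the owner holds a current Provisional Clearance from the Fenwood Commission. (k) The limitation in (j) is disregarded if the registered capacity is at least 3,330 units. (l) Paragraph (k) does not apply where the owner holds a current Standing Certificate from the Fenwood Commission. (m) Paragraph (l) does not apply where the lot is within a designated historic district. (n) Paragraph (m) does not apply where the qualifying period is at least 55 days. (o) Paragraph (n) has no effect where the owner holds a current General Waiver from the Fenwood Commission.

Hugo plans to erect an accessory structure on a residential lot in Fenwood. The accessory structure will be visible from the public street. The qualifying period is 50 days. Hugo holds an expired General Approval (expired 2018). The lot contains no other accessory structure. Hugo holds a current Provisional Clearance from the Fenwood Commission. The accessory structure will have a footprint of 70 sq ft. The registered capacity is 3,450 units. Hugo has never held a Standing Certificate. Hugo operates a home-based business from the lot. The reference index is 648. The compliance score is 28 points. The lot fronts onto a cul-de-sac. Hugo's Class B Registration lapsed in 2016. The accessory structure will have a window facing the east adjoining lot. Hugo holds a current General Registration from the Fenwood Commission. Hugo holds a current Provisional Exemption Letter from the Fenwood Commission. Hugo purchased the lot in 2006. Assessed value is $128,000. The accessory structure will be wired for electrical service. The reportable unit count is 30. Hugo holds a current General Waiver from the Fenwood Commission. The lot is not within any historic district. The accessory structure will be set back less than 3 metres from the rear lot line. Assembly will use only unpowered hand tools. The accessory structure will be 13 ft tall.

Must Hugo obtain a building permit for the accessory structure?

Yes — Hugo must obtain a building permit.

Exception (a) requires that the structure has no plumbing or electrical service; but electrical service is planned, so (a) is unavailable.
Exception (b) requires that the structure's height is below 11 ft; but the structure's height is 13 ft, not below 11 ft, so (b) is unavailable.
Exception (c) requires that the structure will not be visible from the public street; but the structure will be visible from the street, so (c) is unavailable.
Exception (d): the reportable unit count is 30, less than the 31 limit; the lot has no other accessory structure; the structure's footprint is 70 sq ft, below the 85 sq ft limit — every condition holds. Turning to paragraphs (g)–(h): (g) operates against (d): the reference index is 648, under the 730 limit. (h) is inapplicable (the General Approval is not current), so (g) stands. So (d) is unavailable.
Exception (e) is satisfied on its face — assessed value is $128,000, under the $145,000 limit; a current Provisional Exemption Letter is held; a current General Registration is held. Turning to paragraphs (i)–(o): (i) operates against (e): a home-based business operates on the lot. (j) would limit (i) — a current Provisional Clearance is held — but (k) sets (j) aside: (k) operates — the registered capacity is 3,450 units, meeting the 3,330 units threshold. (l), which would lift (k), is inapplicable — the Standing Certificate is not current. Exception (e) does not apply.
No exception displaces § 53.1.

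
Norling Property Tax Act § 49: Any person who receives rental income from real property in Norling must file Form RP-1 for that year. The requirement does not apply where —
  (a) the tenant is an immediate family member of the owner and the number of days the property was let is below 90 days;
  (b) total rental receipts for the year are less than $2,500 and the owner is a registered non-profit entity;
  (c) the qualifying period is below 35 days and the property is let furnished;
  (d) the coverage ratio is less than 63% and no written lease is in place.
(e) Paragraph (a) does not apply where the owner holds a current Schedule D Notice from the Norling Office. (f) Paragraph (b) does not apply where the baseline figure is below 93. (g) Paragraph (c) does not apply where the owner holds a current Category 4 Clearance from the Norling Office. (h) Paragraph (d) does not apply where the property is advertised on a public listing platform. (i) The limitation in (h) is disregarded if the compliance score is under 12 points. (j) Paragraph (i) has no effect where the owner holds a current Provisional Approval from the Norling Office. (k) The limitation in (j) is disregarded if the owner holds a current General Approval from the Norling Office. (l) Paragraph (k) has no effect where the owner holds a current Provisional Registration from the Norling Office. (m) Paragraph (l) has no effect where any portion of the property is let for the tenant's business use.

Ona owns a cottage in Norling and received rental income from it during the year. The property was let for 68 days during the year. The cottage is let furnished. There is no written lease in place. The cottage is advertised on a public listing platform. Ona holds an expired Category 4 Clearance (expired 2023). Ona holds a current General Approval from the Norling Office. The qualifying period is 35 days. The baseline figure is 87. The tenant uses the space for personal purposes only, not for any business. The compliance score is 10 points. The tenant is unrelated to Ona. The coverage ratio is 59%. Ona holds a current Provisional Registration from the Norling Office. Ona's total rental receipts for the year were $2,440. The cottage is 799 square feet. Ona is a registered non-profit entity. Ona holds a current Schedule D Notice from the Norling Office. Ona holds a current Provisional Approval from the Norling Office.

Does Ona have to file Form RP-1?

Exception (a) requires that the tenant is an immediate family member of the owner; but the tenant is unrelated to the owner, so (a) is unavailable.
Exception (b) is satisfied on its face — total rental receipts for the year are $2,440, less than the $2,500 limit; Ona is a registered non-profit. But applying paragraph (f): (f) applies — the baseline figure is 87, below the 93 limit. (b) is therefore removed.
Exception (c) fails — the qualifying period is 35 days, not below 35 days.
Exception (d): the coverage ratio is 59%, less than the 63% limit; there is no written lease — every condition holds. However, paragraphs (h)–(m) must be considered: (h) operates against (d): the property is publicly advertised. (i) would limit (h) — the compliance score is 10 points, under the 12 points limit — but (j) sets (i) aside: (j) operates — a current Provisional Approval is held. (k) would limit (j) — a current General Approval is held — but (l) sets (k) aside: (l) is triggered — a current Provisional Registration is held. (m) is inapplicable (the space is used for personal purposes only), so (l) stands. (d) is therefore removed.
No exception is made out. Ona falls within the general rule.

Yes — Ona must file Form RP-1.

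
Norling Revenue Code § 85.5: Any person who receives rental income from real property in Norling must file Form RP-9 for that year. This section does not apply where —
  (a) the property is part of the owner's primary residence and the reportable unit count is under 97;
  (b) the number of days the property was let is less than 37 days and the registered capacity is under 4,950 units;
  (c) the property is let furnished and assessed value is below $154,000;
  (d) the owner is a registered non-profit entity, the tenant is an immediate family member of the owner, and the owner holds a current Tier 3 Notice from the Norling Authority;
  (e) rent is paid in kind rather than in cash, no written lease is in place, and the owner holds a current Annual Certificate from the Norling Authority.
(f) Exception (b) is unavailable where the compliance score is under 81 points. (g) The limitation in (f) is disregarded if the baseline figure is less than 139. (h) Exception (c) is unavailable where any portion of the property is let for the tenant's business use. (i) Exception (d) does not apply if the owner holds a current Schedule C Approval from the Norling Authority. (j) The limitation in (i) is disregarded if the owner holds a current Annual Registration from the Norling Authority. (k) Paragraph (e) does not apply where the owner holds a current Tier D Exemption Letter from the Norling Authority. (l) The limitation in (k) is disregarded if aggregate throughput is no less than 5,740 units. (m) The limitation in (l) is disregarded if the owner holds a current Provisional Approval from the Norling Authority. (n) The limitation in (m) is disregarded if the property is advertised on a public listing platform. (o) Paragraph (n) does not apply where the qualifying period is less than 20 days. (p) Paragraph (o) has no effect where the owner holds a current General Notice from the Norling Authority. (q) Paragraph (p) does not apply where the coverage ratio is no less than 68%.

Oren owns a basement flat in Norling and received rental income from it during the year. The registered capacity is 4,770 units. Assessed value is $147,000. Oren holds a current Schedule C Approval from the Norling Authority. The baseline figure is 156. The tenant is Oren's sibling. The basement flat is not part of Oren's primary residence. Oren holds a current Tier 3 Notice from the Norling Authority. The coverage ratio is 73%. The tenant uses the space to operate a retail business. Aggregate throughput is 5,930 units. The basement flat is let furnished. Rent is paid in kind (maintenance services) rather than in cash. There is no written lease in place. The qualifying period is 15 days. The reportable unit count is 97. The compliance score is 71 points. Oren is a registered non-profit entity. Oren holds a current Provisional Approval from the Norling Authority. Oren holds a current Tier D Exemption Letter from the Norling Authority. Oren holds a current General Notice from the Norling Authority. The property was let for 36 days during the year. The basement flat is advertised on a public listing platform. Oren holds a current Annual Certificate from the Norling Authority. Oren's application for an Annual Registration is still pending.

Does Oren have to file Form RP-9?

Yes — Oren must file Form RP-9.

Exception (a) requires that the property is part of the owner's primary residence; but the basement flat is not part of the primary residence, so (a) is unavailable.
Exception (b)'s conditions are all satisfied: the number of days the property was let is 36 days, less than the 37 days limit; the registered capacity is 4,770 units, under the 4,950 units limit. Turning to paragraphs (f)–(g): (f) is triggered — the compliance score is 71 points, under the 81 points limit. (g), which would lift (f), is inapplicable — the baseline figure is 156, not less than 139. So (b) is unavailable.
All of (c)'s requirements are met (the property is let furnished; assessed value is $147,000, below the $154,000 limit). However, paragraph (h) must be considered: (h) is engaged — the space is let for business use. Exception (c) does not apply.
All of (d)'s requirements are met (Oren is a registered non-profit; the tenant is an immediate family member; a current Tier 3 Notice is held). But applying paragraphs (i)–(j): (i) is engaged — a current Schedule C Approval is held. (j) is not engaged (no current Annual Registration is held), so (i) stands. Exception (d) does not apply.
Exception (e) is satisfied on its face — rent is paid in kind; there is no written lease; a current Annual Certificate is held. However, paragraphs (k)–(q) must be considered: (k) operates against (e): a current Tier D Exemption Letter is held. (l) would limit (k) — aggregate throughput is 5,930 units, meeting the 5,740 units threshold — but (m) sets (l) aside: (m) operates against (l): a current Provisional Approval is held. (n) applies (the property is publicly advertised), but is overridden by (o): (o) operates against (n): the qualifying period is 15 days, less than the 20 days limit. (p) would limit (o) — a current General Notice is held — but (q) sets (p) aside: (q) operates against (p): the coverage ratio is 73%, meeting the 68% threshold. Exception (e) does not apply.
No exception displaces § 85.5.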